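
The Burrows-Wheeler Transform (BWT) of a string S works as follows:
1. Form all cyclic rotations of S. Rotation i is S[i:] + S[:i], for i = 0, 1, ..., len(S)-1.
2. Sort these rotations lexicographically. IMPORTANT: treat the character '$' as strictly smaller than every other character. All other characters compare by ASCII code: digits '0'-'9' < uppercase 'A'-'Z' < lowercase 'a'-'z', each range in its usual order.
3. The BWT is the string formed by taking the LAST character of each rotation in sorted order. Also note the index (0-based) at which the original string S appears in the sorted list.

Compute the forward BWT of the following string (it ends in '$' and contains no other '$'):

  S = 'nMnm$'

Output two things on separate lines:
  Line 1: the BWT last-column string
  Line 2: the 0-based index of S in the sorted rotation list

All 5 rotations (rotation i = S[i:]+S[:i]):
  rot[0] = nMnm$
  rot[1] = Mnm$n
  rot[2] = nm$nM
  rot[3] = m$nMn
  rot[4] = $nMnm
Sorted (with $ < everything):
  sorted[0] = $nMnm  (last char: 'm')
  sorted[1] = Mnm$n  (last char: 'n')
  sorted[2] = m$nMn  (last char: 'n')
  sorted[3] = nMnm$  (last char: '$')
  sorted[4] = nm$nM  (last char: 'M')
Last column: mnn$M
Original string S is at sorted index 3

Answer: mnn$M
3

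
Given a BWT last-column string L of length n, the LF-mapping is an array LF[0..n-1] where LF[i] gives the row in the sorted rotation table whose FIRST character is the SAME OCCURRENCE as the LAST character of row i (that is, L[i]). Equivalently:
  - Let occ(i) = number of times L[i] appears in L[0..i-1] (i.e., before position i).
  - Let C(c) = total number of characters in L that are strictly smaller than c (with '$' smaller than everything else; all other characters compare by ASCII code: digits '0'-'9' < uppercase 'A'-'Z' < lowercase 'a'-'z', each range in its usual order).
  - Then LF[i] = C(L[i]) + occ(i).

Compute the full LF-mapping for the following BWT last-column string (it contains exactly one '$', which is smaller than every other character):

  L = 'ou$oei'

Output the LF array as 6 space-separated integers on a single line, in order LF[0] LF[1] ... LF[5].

Answer: 3 5 0 4 1 2

Derivation:
Char counts: '$':1, 'e':1, 'i':1, 'o':2, 'u':1
C (first-col start): C('$')=0, C('e')=1, C('i')=2, C('o')=3, C('u')=5
L[0]='o': occ=0, LF[0]=C('o')+0=3+0=3
L[1]='u': occ=0, LF[1]=C('u')+0=5+0=5
L[2]='$': occ=0, LF[2]=C('$')+0=0+0=0
L[3]='o': occ=1, LF[3]=C('o')+1=3+1=4
L[4]='e': occ=0, LF[4]=C('e')+0=1+0=1
L[5]='i': occ=0, LF[5]=C('i')+0=2+0=2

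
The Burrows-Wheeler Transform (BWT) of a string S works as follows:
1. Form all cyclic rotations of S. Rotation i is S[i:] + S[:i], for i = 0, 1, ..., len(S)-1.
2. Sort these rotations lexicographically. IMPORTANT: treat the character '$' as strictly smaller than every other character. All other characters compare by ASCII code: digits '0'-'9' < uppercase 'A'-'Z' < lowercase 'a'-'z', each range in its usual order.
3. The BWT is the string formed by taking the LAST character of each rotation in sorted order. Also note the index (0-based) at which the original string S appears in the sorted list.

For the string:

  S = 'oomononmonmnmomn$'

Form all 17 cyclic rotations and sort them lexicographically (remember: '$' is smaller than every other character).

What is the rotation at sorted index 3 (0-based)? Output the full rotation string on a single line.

Answer: momn$oomononmonmn

Derivation:
All 17 rotations (rotation i = S[i:]+S[:i]):
  rot[0] = oomononmonmnmomn$
  rot[1] = omononmonmnmomn$o
  rot[2] = mononmonmnmomn$oo
  rot[3] = ononmonmnmomn$oom
  rot[4] = nonmonmnmomn$oomo
  rot[5] = onmonmnmomn$oomon
  rot[6] = nmonmnmomn$oomono
  rot[7] = monmnmomn$oomonon
  rot[8] = onmnmomn$oomononm
  rot[9] = nmnmomn$oomononmo
  rot[10] = mnmomn$oomononmon
  rot[11] = nmomn$oomononmonm
  rot[12] = momn$oomononmonmn
  rot[13] = omn$oomononmonmnm
  rot[14] = mn$oomononmonmnmo
  rot[15] = n$oomononmonmnmom
  rot[16] = $oomononmonmnmomn
Sorted (with $ < everything):
  sorted[0] = $oomononmonmnmomn
  sorted[1] = mn$oomononmonmnmo
  sorted[2] = mnmomn$oomononmon
  sorted[3] = momn$oomononmonmn
  sorted[4] = monmnmomn$oomonon
  sorted[5] = mononmonmnmomn$oo
  sorted[6] = n$oomononmonmnmom
  sorted[7] = nmnmomn$oomononmo
  sorted[8] = nmomn$oomononmonm
  sorted[9] = nmonmnmomn$oomono
  sorted[10] = nonmonmnmomn$oomo
  sorted[11] = omn$oomononmonmnm
  sorted[12] = omononmonmnmomn$o
  sorted[13] = onmnmomn$oomononm
  sorted[14] = onmonmnmomn$oomon
  sorted[15] = ononmonmnmomn$oom
  sorted[16] = oomononmonmnmomn$
sorted[3] = momn$oomononmonmn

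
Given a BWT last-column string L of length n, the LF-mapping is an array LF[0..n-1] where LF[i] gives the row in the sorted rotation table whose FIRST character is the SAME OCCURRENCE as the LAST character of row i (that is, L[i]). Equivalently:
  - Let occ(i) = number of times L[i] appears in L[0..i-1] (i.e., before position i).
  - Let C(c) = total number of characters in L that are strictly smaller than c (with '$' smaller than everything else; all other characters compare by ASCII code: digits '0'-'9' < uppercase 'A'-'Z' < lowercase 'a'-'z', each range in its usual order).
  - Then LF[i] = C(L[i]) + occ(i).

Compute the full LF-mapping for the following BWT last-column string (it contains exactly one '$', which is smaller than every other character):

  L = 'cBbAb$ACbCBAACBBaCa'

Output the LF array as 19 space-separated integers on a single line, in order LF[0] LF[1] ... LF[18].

Answer: 18 5 15 1 16 0 2 9 17 10 6 3 4 11 7 8 13 12 14

Derivation:
Char counts: '$':1, 'A':4, 'B':4, 'C':4, 'a':2, 'b':3, 'c':1
C (first-col start): C('$')=0, C('A')=1, C('B')=5, C('C')=9, C('a')=13, C('b')=15, C('c')=18
L[0]='c': occ=0, LF[0]=C('c')+0=18+0=18
L[1]='B': occ=0, LF[1]=C('B')+0=5+0=5
L[2]='b': occ=0, LF[2]=C('b')+0=15+0=15
L[3]='A': occ=0, LF[3]=C('A')+0=1+0=1
L[4]='b': occ=1, LF[4]=C('b')+1=15+1=16
L[5]='$': occ=0, LF[5]=C('$')+0=0+0=0
L[6]='A': occ=1, LF[6]=C('A')+1=1+1=2
L[7]='C': occ=0, LF[7]=C('C')+0=9+0=9
L[8]='b': occ=2, LF[8]=C('b')+2=15+2=17
L[9]='C': occ=1, LF[9]=C('C')+1=9+1=10
L[10]='B': occ=1, LF[10]=C('B')+1=5+1=6
L[11]='A': occ=2, LF[11]=C('A')+2=1+2=3
L[12]='A': occ=3, LF[12]=C('A')+3=1+3=4
L[13]='C': occ=2, LF[13]=C('C')+2=9+2=11
L[14]='B': occ=2, LF[14]=C('B')+2=5+2=7
L[15]='B': occ=3, LF[15]=C('B')+3=5+3=8
L[16]='a': occ=0, LF[16]=C('a')+0=13+0=13
L[17]='C': occ=3, LF[17]=C('C')+3=9+3=12
L[18]='a': occ=1, LF[18]=C('a')+1=13+1=14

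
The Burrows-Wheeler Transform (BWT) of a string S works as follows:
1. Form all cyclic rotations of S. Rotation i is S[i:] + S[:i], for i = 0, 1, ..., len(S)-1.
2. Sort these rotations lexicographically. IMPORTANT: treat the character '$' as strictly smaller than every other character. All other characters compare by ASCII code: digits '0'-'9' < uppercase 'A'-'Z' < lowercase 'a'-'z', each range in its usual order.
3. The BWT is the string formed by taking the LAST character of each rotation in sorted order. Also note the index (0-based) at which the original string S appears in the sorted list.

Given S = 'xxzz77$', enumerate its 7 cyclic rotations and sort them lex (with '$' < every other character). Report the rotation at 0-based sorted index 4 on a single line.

Answer: xzz77$x

Derivation:
All 7 rotations (rotation i = S[i:]+S[:i]):
  rot[0] = xxzz77$
  rot[1] = xzz77$x
  rot[2] = zz77$xx
  rot[3] = z77$xxz
  rot[4] = 77$xxzz
  rot[5] = 7$xxzz7
  rot[6] = $xxzz77
Sorted (with $ < everything):
  sorted[0] = $xxzz77
  sorted[1] = 7$xxzz7
  sorted[2] = 77$xxzz
  sorted[3] = xxzz77$
  sorted[4] = xzz77$x
  sorted[5] = z77$xxz
  sorted[6] = zz77$xx
sorted[4] = xzz77$x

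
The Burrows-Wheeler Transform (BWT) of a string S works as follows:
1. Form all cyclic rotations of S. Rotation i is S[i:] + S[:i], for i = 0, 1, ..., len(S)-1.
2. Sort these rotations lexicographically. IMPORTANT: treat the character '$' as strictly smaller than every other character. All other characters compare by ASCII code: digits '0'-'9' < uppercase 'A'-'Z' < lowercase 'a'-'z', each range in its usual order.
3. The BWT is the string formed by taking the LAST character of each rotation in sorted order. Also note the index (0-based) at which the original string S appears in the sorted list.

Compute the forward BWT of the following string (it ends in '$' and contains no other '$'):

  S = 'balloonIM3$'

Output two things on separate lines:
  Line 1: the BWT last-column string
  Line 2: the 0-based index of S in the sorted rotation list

All 11 rotations (rotation i = S[i:]+S[:i]):
  rot[0] = balloonIM3$
  rot[1] = alloonIM3$b
  rot[2] = lloonIM3$ba
  rot[3] = loonIM3$bal
  rot[4] = oonIM3$ball
  rot[5] = onIM3$ballo
  rot[6] = nIM3$balloo
  rot[7] = IM3$balloon
  rot[8] = M3$balloonI
  rot[9] = 3$balloonIM
  rot[10] = $balloonIM3
Sorted (with $ < everything):
  sorted[0] = $balloonIM3  (last char: '3')
  sorted[1] = 3$balloonIM  (last char: 'M')
  sorted[2] = IM3$balloon  (last char: 'n')
  sorted[3] = M3$balloonI  (last char: 'I')
  sorted[4] = alloonIM3$b  (last char: 'b')
  sorted[5] = balloonIM3$  (last char: '$')
  sorted[6] = lloonIM3$ba  (last char: 'a')
  sorted[7] = loonIM3$bal  (last char: 'l')
  sorted[8] = nIM3$balloo  (last char: 'o')
  sorted[9] = onIM3$ballo  (last char: 'o')
  sorted[10] = oonIM3$ball  (last char: 'l')
Last column: 3MnIb$alool
Original string S is at sorted index 5

Answer: 3MnIb$alool
5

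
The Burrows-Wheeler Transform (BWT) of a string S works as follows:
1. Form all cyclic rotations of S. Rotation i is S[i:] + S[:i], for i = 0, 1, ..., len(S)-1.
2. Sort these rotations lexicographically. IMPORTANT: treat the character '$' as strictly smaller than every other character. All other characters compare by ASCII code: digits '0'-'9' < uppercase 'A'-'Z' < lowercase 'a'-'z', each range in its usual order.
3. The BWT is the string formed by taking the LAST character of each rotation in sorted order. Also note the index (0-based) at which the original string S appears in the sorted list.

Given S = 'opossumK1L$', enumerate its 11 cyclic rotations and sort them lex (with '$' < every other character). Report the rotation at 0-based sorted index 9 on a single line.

All 11 rotations (rotation i = S[i:]+S[:i]):
  rot[0] = opossumK1L$
  rot[1] = possumK1L$o
  rot[2] = ossumK1L$op
  rot[3] = ssumK1L$opo
  rot[4] = sumK1L$opos
  rot[5] = umK1L$oposs
  rot[6] = mK1L$opossu
  rot[7] = K1L$opossum
  rot[8] = 1L$opossumK
  rot[9] = L$opossumK1
  rot[10] = $opossumK1L
Sorted (with $ < everything):
  sorted[0] = $opossumK1L
  sorted[1] = 1L$opossumK
  sorted[2] = K1L$opossum
  sorted[3] = L$opossumK1
  sorted[4] = mK1L$opossu
  sorted[5] = opossumK1L$
  sorted[6] = ossumK1L$op
  sorted[7] = possumK1L$o
  sorted[8] = ssumK1L$opo
  sorted[9] = sumK1L$opos
  sorted[10] = umK1L$oposs
sorted[9] = sumK1L$opos

Answer: sumK1L$opos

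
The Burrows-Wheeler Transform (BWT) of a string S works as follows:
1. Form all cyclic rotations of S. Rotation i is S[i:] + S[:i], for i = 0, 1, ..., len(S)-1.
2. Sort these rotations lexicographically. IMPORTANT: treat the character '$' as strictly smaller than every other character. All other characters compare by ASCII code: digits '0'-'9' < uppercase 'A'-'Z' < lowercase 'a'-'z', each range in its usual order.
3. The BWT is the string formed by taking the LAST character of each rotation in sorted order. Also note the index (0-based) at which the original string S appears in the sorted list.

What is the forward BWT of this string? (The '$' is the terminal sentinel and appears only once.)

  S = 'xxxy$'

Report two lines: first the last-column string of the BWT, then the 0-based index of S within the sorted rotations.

Answer: y$xxx
1

Derivation:
All 5 rotations (rotation i = S[i:]+S[:i]):
  rot[0] = xxxy$
  rot[1] = xxy$x
  rot[2] = xy$xx
  rot[3] = y$xxx
  rot[4] = $xxxy
Sorted (with $ < everything):
  sorted[0] = $xxxy  (last char: 'y')
  sorted[1] = xxxy$  (last char: '$')
  sorted[2] = xxy$x  (last char: 'x')
  sorted[3] = xy$xx  (last char: 'x')
  sorted[4] = y$xxx  (last char: 'x')
Last column: y$xxx
Original string S is at sorted index 1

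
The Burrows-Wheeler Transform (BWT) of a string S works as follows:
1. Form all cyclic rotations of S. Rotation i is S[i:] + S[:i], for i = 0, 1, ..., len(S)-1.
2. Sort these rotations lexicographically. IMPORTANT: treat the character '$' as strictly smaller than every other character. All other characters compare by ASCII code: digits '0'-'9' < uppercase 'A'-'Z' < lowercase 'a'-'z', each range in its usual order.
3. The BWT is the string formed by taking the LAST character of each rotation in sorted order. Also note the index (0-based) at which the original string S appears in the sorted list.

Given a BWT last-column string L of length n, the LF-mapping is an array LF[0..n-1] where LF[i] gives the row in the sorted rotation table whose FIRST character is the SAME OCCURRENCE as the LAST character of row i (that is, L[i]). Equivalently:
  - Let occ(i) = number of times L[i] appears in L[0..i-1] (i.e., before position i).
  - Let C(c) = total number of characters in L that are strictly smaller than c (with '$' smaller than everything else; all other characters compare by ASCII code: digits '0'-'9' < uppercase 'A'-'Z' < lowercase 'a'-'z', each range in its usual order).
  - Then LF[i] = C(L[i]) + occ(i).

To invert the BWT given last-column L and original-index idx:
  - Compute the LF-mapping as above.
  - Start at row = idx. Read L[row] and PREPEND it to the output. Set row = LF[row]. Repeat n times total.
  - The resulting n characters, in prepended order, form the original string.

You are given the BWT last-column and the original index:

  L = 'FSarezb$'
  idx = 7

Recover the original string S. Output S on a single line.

Answer: zebraSF$

Derivation:
LF mapping: 1 2 3 6 5 7 4 0
Walk LF starting at row 7, prepending L[row]:
  step 1: row=7, L[7]='$', prepend. Next row=LF[7]=0
  step 2: row=0, L[0]='F', prepend. Next row=LF[0]=1
  step 3: row=1, L[1]='S', prepend. Next row=LF[1]=2
  step 4: row=2, L[2]='a', prepend. Next row=LF[2]=3
  step 5: row=3, L[3]='r', prepend. Next row=LF[3]=6
  step 6: row=6, L[6]='b', prepend. Next row=LF[6]=4
  step 7: row=4, L[4]='e', prepend. Next row=LF[4]=5
  step 8: row=5, L[5]='z', prepend. Next row=LF[5]=7
Reversed output: zebraSF$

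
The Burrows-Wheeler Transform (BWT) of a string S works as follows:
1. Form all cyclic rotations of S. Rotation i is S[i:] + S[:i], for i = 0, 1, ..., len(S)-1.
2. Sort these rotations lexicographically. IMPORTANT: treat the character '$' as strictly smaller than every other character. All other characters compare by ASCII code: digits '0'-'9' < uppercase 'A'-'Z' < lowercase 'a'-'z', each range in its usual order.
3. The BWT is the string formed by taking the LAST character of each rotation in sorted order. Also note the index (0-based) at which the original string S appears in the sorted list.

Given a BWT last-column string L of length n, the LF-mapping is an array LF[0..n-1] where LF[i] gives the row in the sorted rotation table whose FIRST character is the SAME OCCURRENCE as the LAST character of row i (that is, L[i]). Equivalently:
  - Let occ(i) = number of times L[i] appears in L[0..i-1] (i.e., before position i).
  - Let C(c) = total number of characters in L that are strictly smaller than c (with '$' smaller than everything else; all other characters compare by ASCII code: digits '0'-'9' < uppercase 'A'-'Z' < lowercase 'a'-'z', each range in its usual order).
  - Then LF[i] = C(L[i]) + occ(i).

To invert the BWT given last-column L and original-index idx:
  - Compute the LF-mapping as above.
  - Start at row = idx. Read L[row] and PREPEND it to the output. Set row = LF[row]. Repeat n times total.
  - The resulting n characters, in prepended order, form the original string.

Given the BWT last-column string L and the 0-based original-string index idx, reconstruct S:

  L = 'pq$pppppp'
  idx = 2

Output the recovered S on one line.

LF mapping: 1 8 0 2 3 4 5 6 7
Walk LF starting at row 2, prepending L[row]:
  step 1: row=2, L[2]='$', prepend. Next row=LF[2]=0
  step 2: row=0, L[0]='p', prepend. Next row=LF[0]=1
  step 3: row=1, L[1]='q', prepend. Next row=LF[1]=8
  step 4: row=8, L[8]='p', prepend. Next row=LF[8]=7
  step 5: row=7, L[7]='p', prepend. Next row=LF[7]=6
  step 6: row=6, L[6]='p', prepend. Next row=LF[6]=5
  step 7: row=5, L[5]='p', prepend. Next row=LF[5]=4
  step 8: row=4, L[4]='p', prepend. Next row=LF[4]=3
  step 9: row=3, L[3]='p', prepend. Next row=LF[3]=2
Reversed output: ppppppqp$

Answer: ppppppqp$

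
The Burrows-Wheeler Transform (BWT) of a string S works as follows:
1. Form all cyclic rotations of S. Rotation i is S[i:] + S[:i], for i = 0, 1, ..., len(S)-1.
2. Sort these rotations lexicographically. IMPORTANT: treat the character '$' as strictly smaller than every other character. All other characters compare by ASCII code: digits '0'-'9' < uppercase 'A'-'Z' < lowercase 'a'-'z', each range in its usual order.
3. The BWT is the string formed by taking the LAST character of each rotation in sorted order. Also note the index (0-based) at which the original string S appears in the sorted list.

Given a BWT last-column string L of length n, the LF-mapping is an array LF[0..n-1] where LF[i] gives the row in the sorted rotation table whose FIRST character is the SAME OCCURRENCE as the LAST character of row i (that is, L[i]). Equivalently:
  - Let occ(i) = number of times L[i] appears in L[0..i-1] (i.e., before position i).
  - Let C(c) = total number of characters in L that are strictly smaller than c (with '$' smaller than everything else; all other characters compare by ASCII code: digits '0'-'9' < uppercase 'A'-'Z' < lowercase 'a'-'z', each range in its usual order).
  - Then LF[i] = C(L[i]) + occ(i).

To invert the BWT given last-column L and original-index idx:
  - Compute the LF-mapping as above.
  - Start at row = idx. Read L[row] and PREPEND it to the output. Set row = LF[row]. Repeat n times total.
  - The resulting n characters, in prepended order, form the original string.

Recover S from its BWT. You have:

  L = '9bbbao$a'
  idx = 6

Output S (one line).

LF mapping: 1 4 5 6 2 7 0 3
Walk LF starting at row 6, prepending L[row]:
  step 1: row=6, L[6]='$', prepend. Next row=LF[6]=0
  step 2: row=0, L[0]='9', prepend. Next row=LF[0]=1
  step 3: row=1, L[1]='b', prepend. Next row=LF[1]=4
  step 4: row=4, L[4]='a', prepend. Next row=LF[4]=2
  step 5: row=2, L[2]='b', prepend. Next row=LF[2]=5
  step 6: row=5, L[5]='o', prepend. Next row=LF[5]=7
  step 7: row=7, L[7]='a', prepend. Next row=LF[7]=3
  step 8: row=3, L[3]='b', prepend. Next row=LF[3]=6
Reversed output: baobab9$

Answer: baobab9$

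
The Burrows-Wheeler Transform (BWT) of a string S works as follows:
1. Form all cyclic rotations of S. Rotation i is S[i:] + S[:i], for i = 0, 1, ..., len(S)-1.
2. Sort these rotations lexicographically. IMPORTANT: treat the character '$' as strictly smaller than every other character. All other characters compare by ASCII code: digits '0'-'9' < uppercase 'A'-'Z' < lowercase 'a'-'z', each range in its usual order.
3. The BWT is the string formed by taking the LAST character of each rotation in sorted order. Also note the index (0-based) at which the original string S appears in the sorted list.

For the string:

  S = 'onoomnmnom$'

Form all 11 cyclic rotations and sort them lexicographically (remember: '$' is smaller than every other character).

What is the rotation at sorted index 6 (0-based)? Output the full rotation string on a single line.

All 11 rotations (rotation i = S[i:]+S[:i]):
  rot[0] = onoomnmnom$
  rot[1] = noomnmnom$o
  rot[2] = oomnmnom$on
  rot[3] = omnmnom$ono
  rot[4] = mnmnom$onoo
  rot[5] = nmnom$onoom
  rot[6] = mnom$onoomn
  rot[7] = nom$onoomnm
  rot[8] = om$onoomnmn
  rot[9] = m$onoomnmno
  rot[10] = $onoomnmnom
Sorted (with $ < everything):
  sorted[0] = $onoomnmnom
  sorted[1] = m$onoomnmno
  sorted[2] = mnmnom$onoo
  sorted[3] = mnom$onoomn
  sorted[4] = nmnom$onoom
  sorted[5] = nom$onoomnm
  sorted[6] = noomnmnom$o
  sorted[7] = om$onoomnmn
  sorted[8] = omnmnom$ono
  sorted[9] = onoomnmnom$
  sorted[10] = oomnmnom$on
sorted[6] = noomnmnom$o

Answer: noomnmnom$o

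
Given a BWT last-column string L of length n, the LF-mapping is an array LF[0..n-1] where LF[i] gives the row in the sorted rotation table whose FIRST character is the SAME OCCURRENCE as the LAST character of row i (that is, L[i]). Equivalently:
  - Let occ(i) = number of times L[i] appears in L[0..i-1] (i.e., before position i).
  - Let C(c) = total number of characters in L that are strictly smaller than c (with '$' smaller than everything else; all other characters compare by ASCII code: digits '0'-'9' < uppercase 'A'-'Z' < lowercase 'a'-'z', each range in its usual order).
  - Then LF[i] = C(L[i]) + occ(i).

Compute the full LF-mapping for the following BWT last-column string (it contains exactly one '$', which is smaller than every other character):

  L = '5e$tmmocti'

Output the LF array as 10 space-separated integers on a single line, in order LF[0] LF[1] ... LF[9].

Char counts: '$':1, '5':1, 'c':1, 'e':1, 'i':1, 'm':2, 'o':1, 't':2
C (first-col start): C('$')=0, C('5')=1, C('c')=2, C('e')=3, C('i')=4, C('m')=5, C('o')=7, C('t')=8
L[0]='5': occ=0, LF[0]=C('5')+0=1+0=1
L[1]='e': occ=0, LF[1]=C('e')+0=3+0=3
L[2]='$': occ=0, LF[2]=C('$')+0=0+0=0
L[3]='t': occ=0, LF[3]=C('t')+0=8+0=8
L[4]='m': occ=0, LF[4]=C('m')+0=5+0=5
L[5]='m': occ=1, LF[5]=C('m')+1=5+1=6
L[6]='o': occ=0, LF[6]=C('o')+0=7+0=7
L[7]='c': occ=0, LF[7]=C('c')+0=2+0=2
L[8]='t': occ=1, LF[8]=C('t')+1=8+1=9
L[9]='i': occ=0, LF[9]=C('i')+0=4+0=4

Answer: 1 3 0 8 5 6 7 2 9 4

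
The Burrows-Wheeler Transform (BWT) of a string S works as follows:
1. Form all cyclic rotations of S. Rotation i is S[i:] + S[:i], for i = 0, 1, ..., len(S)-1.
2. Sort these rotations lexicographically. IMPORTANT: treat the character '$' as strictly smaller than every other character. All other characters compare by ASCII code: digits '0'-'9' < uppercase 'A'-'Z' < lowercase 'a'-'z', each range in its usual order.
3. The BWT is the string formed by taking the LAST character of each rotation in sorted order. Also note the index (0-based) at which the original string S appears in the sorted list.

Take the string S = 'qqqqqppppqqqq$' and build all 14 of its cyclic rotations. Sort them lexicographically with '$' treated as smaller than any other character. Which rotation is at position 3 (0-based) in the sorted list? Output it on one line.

Answer: ppqqqq$qqqqqpp

Derivation:
All 14 rotations (rotation i = S[i:]+S[:i]):
  rot[0] = qqqqqppppqqqq$
  rot[1] = qqqqppppqqqq$q
  rot[2] = qqqppppqqqq$qq
  rot[3] = qqppppqqqq$qqq
  rot[4] = qppppqqqq$qqqq
  rot[5] = ppppqqqq$qqqqq
  rot[6] = pppqqqq$qqqqqp
  rot[7] = ppqqqq$qqqqqpp
  rot[8] = pqqqq$qqqqqppp
  rot[9] = qqqq$qqqqqpppp
  rot[10] = qqq$qqqqqppppq
  rot[11] = qq$qqqqqppppqq
  rot[12] = q$qqqqqppppqqq
  rot[13] = $qqqqqppppqqqq
Sorted (with $ < everything):
  sorted[0] = $qqqqqppppqqqq
  sorted[1] = ppppqqqq$qqqqq
  sorted[2] = pppqqqq$qqqqqp
  sorted[3] = ppqqqq$qqqqqpp
  sorted[4] = pqqqq$qqqqqppp
  sorted[5] = q$qqqqqppppqqq
  sorted[6] = qppppqqqq$qqqq
  sorted[7] = qq$qqqqqppppqq
  sorted[8] = qqppppqqqq$qqq
  sorted[9] = qqq$qqqqqppppq
  sorted[10] = qqqppppqqqq$qq
  sorted[11] = qqqq$qqqqqpppp
  sorted[12] = qqqqppppqqqq$q
  sorted[13] = qqqqqppppqqqq$
sorted[3] = ppqqqq$qqqqqpp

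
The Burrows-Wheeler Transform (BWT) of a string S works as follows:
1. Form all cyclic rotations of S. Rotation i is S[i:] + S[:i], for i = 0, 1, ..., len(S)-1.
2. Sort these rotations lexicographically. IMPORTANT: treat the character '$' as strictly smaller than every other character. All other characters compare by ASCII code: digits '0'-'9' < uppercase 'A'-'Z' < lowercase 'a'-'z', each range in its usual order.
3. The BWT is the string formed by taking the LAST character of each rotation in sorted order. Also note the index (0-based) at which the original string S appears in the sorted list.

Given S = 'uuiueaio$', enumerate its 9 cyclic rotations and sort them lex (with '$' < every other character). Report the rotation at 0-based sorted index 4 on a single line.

Answer: iueaio$uu

Derivation:
All 9 rotations (rotation i = S[i:]+S[:i]):
  rot[0] = uuiueaio$
  rot[1] = uiueaio$u
  rot[2] = iueaio$uu
  rot[3] = ueaio$uui
  rot[4] = eaio$uuiu
  rot[5] = aio$uuiue
  rot[6] = io$uuiuea
  rot[7] = o$uuiueai
  rot[8] = $uuiueaio
Sorted (with $ < everything):
  sorted[0] = $uuiueaio
  sorted[1] = aio$uuiue
  sorted[2] = eaio$uuiu
  sorted[3] = io$uuiuea
  sorted[4] = iueaio$uu
  sorted[5] = o$uuiueai
  sorted[6] = ueaio$uui
  sorted[7] = uiueaio$u
  sorted[8] = uuiueaio$
sorted[4] = iueaio$uu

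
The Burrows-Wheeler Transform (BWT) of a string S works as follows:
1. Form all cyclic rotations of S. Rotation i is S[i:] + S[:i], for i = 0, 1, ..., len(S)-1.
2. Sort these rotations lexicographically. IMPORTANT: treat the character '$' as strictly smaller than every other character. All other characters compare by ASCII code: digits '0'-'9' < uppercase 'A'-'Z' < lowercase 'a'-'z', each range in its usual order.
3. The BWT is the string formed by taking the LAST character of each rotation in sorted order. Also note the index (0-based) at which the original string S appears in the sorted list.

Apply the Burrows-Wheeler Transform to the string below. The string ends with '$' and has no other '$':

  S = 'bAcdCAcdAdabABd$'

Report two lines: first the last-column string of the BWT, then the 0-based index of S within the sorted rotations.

Answer: dbCbdAdda$AABccA
9

Derivation:
All 16 rotations (rotation i = S[i:]+S[:i]):
  rot[0] = bAcdCAcdAdabABd$
  rot[1] = AcdCAcdAdabABd$b
  rot[2] = cdCAcdAdabABd$bA
  rot[3] = dCAcdAdabABd$bAc
  rot[4] = CAcdAdabABd$bAcd
  rot[5] = AcdAdabABd$bAcdC
  rot[6] = cdAdabABd$bAcdCA
  rot[7] = dAdabABd$bAcdCAc
  rot[8] = AdabABd$bAcdCAcd
  rot[9] = dabABd$bAcdCAcdA
  rot[10] = abABd$bAcdCAcdAd
  rot[11] = bABd$bAcdCAcdAda
  rot[12] = ABd$bAcdCAcdAdab
  rot[13] = Bd$bAcdCAcdAdabA
  rot[14] = d$bAcdCAcdAdabAB
  rot[15] = $bAcdCAcdAdabABd
Sorted (with $ < everything):
  sorted[0] = $bAcdCAcdAdabABd  (last char: 'd')
  sorted[1] = ABd$bAcdCAcdAdab  (last char: 'b')
  sorted[2] = AcdAdabABd$bAcdC  (last char: 'C')
  sorted[3] = AcdCAcdAdabABd$b  (last char: 'b')
  sorted[4] = AdabABd$bAcdCAcd  (last char: 'd')
  sorted[5] = Bd$bAcdCAcdAdabA  (last char: 'A')
  sorted[6] = CAcdAdabABd$bAcd  (last char: 'd')
  sorted[7] = abABd$bAcdCAcdAd  (last char: 'd')
  sorted[8] = bABd$bAcdCAcdAda  (last char: 'a')
  sorted[9] = bAcdCAcdAdabABd$  (last char: '$')
  sorted[10] = cdAdabABd$bAcdCA  (last char: 'A')
  sorted[11] = cdCAcdAdabABd$bA  (last char: 'A')
  sorted[12] = d$bAcdCAcdAdabAB  (last char: 'B')
  sorted[13] = dAdabABd$bAcdCAc  (last char: 'c')
  sorted[14] = dCAcdAdabABd$bAc  (last char: 'c')
  sorted[15] = dabABd$bAcdCAcdA  (last char: 'A')
Last column: dbCbdAdda$AABccA
Original string S is at sorted index 9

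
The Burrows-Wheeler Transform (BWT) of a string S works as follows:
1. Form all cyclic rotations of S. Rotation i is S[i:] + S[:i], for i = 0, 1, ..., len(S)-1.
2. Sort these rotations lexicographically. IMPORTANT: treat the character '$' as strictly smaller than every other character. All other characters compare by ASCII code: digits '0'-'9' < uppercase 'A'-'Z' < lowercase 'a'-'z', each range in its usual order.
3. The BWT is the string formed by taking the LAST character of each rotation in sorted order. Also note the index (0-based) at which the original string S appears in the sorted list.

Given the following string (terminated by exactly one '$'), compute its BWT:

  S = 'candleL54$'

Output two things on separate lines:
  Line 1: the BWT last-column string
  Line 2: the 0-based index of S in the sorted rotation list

All 10 rotations (rotation i = S[i:]+S[:i]):
  rot[0] = candleL54$
  rot[1] = andleL54$c
  rot[2] = ndleL54$ca
  rot[3] = dleL54$can
  rot[4] = leL54$cand
  rot[5] = eL54$candl
  rot[6] = L54$candle
  rot[7] = 54$candleL
  rot[8] = 4$candleL5
  rot[9] = $candleL54
Sorted (with $ < everything):
  sorted[0] = $candleL54  (last char: '4')
  sorted[1] = 4$candleL5  (last char: '5')
  sorted[2] = 54$candleL  (last char: 'L')
  sorted[3] = L54$candle  (last char: 'e')
  sorted[4] = andleL54$c  (last char: 'c')
  sorted[5] = candleL54$  (last char: '$')
  sorted[6] = dleL54$can  (last char: 'n')
  sorted[7] = eL54$candl  (last char: 'l')
  sorted[8] = leL54$cand  (last char: 'd')
  sorted[9] = ndleL54$ca  (last char: 'a')
Last column: 45Lec$nlda
Original string S is at sorted index 5

Answer: 45Lec$nlda
5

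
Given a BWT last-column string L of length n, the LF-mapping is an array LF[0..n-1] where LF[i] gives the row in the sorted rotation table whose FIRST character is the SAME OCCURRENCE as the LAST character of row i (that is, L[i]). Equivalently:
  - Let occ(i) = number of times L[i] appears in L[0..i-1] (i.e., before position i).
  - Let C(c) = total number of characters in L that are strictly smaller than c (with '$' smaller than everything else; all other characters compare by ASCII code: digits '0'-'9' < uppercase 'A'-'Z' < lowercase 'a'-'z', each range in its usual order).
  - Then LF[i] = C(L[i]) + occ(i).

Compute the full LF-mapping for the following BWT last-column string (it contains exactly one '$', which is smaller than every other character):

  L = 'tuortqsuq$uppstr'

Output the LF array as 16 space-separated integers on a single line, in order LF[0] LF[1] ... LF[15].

Char counts: '$':1, 'o':1, 'p':2, 'q':2, 'r':2, 's':2, 't':3, 'u':3
C (first-col start): C('$')=0, C('o')=1, C('p')=2, C('q')=4, C('r')=6, C('s')=8, C('t')=10, C('u')=13
L[0]='t': occ=0, LF[0]=C('t')+0=10+0=10
L[1]='u': occ=0, LF[1]=C('u')+0=13+0=13
L[2]='o': occ=0, LF[2]=C('o')+0=1+0=1
L[3]='r': occ=0, LF[3]=C('r')+0=6+0=6
L[4]='t': occ=1, LF[4]=C('t')+1=10+1=11
L[5]='q': occ=0, LF[5]=C('q')+0=4+0=4
L[6]='s': occ=0, LF[6]=C('s')+0=8+0=8
L[7]='u': occ=1, LF[7]=C('u')+1=13+1=14
L[8]='q': occ=1, LF[8]=C('q')+1=4+1=5
L[9]='$': occ=0, LF[9]=C('$')+0=0+0=0
L[10]='u': occ=2, LF[10]=C('u')+2=13+2=15
L[11]='p': occ=0, LF[11]=C('p')+0=2+0=2
L[12]='p': occ=1, LF[12]=C('p')+1=2+1=3
L[13]='s': occ=1, LF[13]=C('s')+1=8+1=9
L[14]='t': occ=2, LF[14]=C('t')+2=10+2=12
L[15]='r': occ=1, LF[15]=C('r')+1=6+1=7

Answer: 10 13 1 6 11 4 8 14 5 0 15 2 3 9 12 7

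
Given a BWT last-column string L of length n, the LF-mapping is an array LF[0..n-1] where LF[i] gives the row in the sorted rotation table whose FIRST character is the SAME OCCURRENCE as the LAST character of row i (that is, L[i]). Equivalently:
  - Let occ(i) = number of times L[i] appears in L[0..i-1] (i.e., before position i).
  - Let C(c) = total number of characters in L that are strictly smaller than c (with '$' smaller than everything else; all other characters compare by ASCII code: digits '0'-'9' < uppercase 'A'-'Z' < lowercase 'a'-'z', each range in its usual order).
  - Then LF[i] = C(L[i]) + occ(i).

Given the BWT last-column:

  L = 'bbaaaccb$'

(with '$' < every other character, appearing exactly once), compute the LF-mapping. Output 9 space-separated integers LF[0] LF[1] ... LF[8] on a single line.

Char counts: '$':1, 'a':3, 'b':3, 'c':2
C (first-col start): C('$')=0, C('a')=1, C('b')=4, C('c')=7
L[0]='b': occ=0, LF[0]=C('b')+0=4+0=4
L[1]='b': occ=1, LF[1]=C('b')+1=4+1=5
L[2]='a': occ=0, LF[2]=C('a')+0=1+0=1
L[3]='a': occ=1, LF[3]=C('a')+1=1+1=2
L[4]='a': occ=2, LF[4]=C('a')+2=1+2=3
L[5]='c': occ=0, LF[5]=C('c')+0=7+0=7
L[6]='c': occ=1, LF[6]=C('c')+1=7+1=8
L[7]='b': occ=2, LF[7]=C('b')+2=4+2=6
L[8]='$': occ=0, LF[8]=C('$')+0=0+0=0

Answer: 4 5 1 2 3 7 8 6 0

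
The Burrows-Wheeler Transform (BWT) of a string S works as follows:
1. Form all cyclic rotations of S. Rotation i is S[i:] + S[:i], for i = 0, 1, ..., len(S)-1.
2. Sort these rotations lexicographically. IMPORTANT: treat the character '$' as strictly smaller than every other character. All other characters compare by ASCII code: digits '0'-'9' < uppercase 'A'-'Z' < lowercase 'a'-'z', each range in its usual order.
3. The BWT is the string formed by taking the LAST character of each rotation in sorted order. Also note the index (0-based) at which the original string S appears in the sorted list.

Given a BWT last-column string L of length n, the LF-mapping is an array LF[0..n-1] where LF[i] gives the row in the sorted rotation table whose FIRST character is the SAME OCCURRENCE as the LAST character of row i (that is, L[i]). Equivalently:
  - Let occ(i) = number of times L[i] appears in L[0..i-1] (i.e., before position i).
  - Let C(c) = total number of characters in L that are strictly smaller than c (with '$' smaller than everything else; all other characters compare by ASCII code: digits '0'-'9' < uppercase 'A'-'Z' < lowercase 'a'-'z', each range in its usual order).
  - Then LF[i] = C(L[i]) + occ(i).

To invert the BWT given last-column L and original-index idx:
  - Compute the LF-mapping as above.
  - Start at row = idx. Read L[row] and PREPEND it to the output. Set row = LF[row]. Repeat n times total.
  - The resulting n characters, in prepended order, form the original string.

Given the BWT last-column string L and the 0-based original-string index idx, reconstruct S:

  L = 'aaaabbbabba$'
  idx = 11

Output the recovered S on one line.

LF mapping: 1 2 3 4 7 8 9 5 10 11 6 0
Walk LF starting at row 11, prepending L[row]:
  step 1: row=11, L[11]='$', prepend. Next row=LF[11]=0
  step 2: row=0, L[0]='a', prepend. Next row=LF[0]=1
  step 3: row=1, L[1]='a', prepend. Next row=LF[1]=2
  step 4: row=2, L[2]='a', prepend. Next row=LF[2]=3
  step 5: row=3, L[3]='a', prepend. Next row=LF[3]=4
  step 6: row=4, L[4]='b', prepend. Next row=LF[4]=7
  step 7: row=7, L[7]='a', prepend. Next row=LF[7]=5
  step 8: row=5, L[5]='b', prepend. Next row=LF[5]=8
  step 9: row=8, L[8]='b', prepend. Next row=LF[8]=10
  step 10: row=10, L[10]='a', prepend. Next row=LF[10]=6
  step 11: row=6, L[6]='b', prepend. Next row=LF[6]=9
  step 12: row=9, L[9]='b', prepend. Next row=LF[9]=11
Reversed output: bbabbabaaaa$

Answer: bbabbabaaaa$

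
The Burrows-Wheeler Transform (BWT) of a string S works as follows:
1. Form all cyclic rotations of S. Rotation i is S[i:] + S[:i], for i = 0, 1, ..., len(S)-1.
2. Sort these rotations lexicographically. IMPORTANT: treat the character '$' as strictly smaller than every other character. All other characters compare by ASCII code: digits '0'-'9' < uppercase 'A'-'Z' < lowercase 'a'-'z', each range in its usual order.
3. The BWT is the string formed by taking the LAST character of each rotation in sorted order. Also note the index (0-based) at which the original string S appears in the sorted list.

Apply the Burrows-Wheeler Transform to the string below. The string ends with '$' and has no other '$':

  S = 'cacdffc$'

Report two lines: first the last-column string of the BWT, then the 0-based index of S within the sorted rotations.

All 8 rotations (rotation i = S[i:]+S[:i]):
  rot[0] = cacdffc$
  rot[1] = acdffc$c
  rot[2] = cdffc$ca
  rot[3] = dffc$cac
  rot[4] = ffc$cacd
  rot[5] = fc$cacdf
  rot[6] = c$cacdff
  rot[7] = $cacdffc
Sorted (with $ < everything):
  sorted[0] = $cacdffc  (last char: 'c')
  sorted[1] = acdffc$c  (last char: 'c')
  sorted[2] = c$cacdff  (last char: 'f')
  sorted[3] = cacdffc$  (last char: '$')
  sorted[4] = cdffc$ca  (last char: 'a')
  sorted[5] = dffc$cac  (last char: 'c')
  sorted[6] = fc$cacdf  (last char: 'f')
  sorted[7] = ffc$cacd  (last char: 'd')
Last column: ccf$acfd
Original string S is at sorted index 3

Answer: ccf$acfd
3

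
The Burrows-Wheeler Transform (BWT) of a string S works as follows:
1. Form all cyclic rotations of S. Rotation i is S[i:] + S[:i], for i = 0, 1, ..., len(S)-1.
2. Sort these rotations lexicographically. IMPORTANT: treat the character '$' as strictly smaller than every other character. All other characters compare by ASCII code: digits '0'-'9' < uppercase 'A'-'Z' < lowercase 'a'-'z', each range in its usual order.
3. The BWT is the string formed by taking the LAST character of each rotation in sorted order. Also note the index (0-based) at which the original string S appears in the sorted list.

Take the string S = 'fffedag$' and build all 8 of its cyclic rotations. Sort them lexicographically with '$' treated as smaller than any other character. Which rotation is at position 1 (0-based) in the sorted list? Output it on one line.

Answer: ag$fffed

Derivation:
All 8 rotations (rotation i = S[i:]+S[:i]):
  rot[0] = fffedag$
  rot[1] = ffedag$f
  rot[2] = fedag$ff
  rot[3] = edag$fff
  rot[4] = dag$fffe
  rot[5] = ag$fffed
  rot[6] = g$fffeda
  rot[7] = $fffedag
Sorted (with $ < everything):
  sorted[0] = $fffedag
  sorted[1] = ag$fffed
  sorted[2] = dag$fffe
  sorted[3] = edag$fff
  sorted[4] = fedag$ff
  sorted[5] = ffedag$f
  sorted[6] = fffedag$
  sorted[7] = g$fffeda
sorted[1] = ag$fffed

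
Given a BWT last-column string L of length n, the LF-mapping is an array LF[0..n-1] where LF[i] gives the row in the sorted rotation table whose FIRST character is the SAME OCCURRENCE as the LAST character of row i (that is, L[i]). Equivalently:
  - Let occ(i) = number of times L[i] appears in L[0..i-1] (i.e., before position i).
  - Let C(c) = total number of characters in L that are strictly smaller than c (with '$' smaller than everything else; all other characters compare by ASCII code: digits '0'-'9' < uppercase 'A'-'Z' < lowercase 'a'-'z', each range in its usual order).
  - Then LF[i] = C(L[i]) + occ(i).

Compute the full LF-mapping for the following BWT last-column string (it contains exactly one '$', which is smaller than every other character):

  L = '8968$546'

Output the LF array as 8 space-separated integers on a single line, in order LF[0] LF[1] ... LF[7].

Answer: 5 7 3 6 0 2 1 4

Derivation:
Char counts: '$':1, '4':1, '5':1, '6':2, '8':2, '9':1
C (first-col start): C('$')=0, C('4')=1, C('5')=2, C('6')=3, C('8')=5, C('9')=7
L[0]='8': occ=0, LF[0]=C('8')+0=5+0=5
L[1]='9': occ=0, LF[1]=C('9')+0=7+0=7
L[2]='6': occ=0, LF[2]=C('6')+0=3+0=3
L[3]='8': occ=1, LF[3]=C('8')+1=5+1=6
L[4]='$': occ=0, LF[4]=C('$')+0=0+0=0
L[5]='5': occ=0, LF[5]=C('5')+0=2+0=2
L[6]='4': occ=0, LF[6]=C('4')+0=1+0=1
L[7]='6': occ=1, LF[7]=C('6')+1=3+1=4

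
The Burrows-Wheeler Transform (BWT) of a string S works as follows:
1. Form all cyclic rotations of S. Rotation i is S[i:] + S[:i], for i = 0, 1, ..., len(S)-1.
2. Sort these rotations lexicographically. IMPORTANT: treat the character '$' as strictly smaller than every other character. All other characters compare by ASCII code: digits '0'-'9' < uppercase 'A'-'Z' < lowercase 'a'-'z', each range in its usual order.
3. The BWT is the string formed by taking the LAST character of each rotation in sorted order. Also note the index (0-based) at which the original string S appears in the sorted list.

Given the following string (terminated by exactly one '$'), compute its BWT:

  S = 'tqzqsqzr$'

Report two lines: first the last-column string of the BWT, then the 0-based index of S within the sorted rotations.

All 9 rotations (rotation i = S[i:]+S[:i]):
  rot[0] = tqzqsqzr$
  rot[1] = qzqsqzr$t
  rot[2] = zqsqzr$tq
  rot[3] = qsqzr$tqz
  rot[4] = sqzr$tqzq
  rot[5] = qzr$tqzqs
  rot[6] = zr$tqzqsq
  rot[7] = r$tqzqsqz
  rot[8] = $tqzqsqzr
Sorted (with $ < everything):
  sorted[0] = $tqzqsqzr  (last char: 'r')
  sorted[1] = qsqzr$tqz  (last char: 'z')
  sorted[2] = qzqsqzr$t  (last char: 't')
  sorted[3] = qzr$tqzqs  (last char: 's')
  sorted[4] = r$tqzqsqz  (last char: 'z')
  sorted[5] = sqzr$tqzq  (last char: 'q')
  sorted[6] = tqzqsqzr$  (last char: '$')
  sorted[7] = zqsqzr$tq  (last char: 'q')
  sorted[8] = zr$tqzqsq  (last char: 'q')
Last column: rztszq$qq
Original string S is at sorted index 6

Answer: rztszq$qq
6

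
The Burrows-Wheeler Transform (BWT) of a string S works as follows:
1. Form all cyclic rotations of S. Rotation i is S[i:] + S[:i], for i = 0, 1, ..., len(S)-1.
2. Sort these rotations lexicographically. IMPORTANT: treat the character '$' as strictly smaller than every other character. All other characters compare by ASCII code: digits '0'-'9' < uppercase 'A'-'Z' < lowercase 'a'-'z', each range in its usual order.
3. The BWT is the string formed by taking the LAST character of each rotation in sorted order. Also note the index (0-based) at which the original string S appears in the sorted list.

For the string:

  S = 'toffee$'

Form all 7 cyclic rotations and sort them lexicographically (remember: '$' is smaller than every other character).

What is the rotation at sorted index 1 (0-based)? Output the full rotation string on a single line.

All 7 rotations (rotation i = S[i:]+S[:i]):
  rot[0] = toffee$
  rot[1] = offee$t
  rot[2] = ffee$to
  rot[3] = fee$tof
  rot[4] = ee$toff
  rot[5] = e$toffe
  rot[6] = $toffee
Sorted (with $ < everything):
  sorted[0] = $toffee
  sorted[1] = e$toffe
  sorted[2] = ee$toff
  sorted[3] = fee$tof
  sorted[4] = ffee$to
  sorted[5] = offee$t
  sorted[6] = toffee$
sorted[1] = e$toffe

Answer: e$toffe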